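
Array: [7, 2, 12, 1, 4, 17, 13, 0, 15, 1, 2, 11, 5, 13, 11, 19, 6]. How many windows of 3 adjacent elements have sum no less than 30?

(7, 2, 12) → sum 21
(2, 12, 1) → sum 15
(12, 1, 4) → sum 17
(1, 4, 17) → sum 22
(4, 17, 13) → sum 34  ≥ 30 ✓
(17, 13, 0) → sum 30  ≥ 30 ✓
(13, 0, 15) → sum 28
(0, 15, 1) → sum 16
(15, 1, 2) → sum 18
(1, 2, 11) → sum 14
(2, 11, 5) → sum 18
(11, 5, 13) → sum 29
(5, 13, 11) → sum 29
(13, 11, 19) → sum 43  ≥ 30 ✓
(11, 19, 6) → sum 36  ≥ 30 ✓
4 windows satisfy the condition.

4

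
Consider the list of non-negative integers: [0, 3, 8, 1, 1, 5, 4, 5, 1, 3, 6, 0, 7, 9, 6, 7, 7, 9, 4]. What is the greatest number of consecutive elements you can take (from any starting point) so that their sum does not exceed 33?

[0] sum 0 len 1
[0, 3] sum 3 len 2
[0, 3, 8] sum 11 len 3
[0, 3, 8, 1] sum 12 len 4
[0, 3, 8, 1, 1] sum 13 len 5
[0, 3, 8, 1, 1, 5] sum 18 len 6
[0, 3, 8, 1, 1, 5, 4] sum 22 len 7
[0, 3, 8, 1, 1, 5, 4, 5] sum 27 len 8
[0, 3, 8, 1, 1, 5, 4, 5, 1] sum 28 len 9
[0, 3, 8, 1, 1, 5, 4, 5, 1, 3] sum 31 len 10
[1, 1, 5, 4, 5, 1, 3, 6] sum 26 len 8
[1, 1, 5, 4, 5, 1, 3, 6, 0] sum 26 len 9
[1, 1, 5, 4, 5, 1, 3, 6, 0, 7] sum 33 len 10
[5, 1, 3, 6, 0, 7, 9] sum 31 len 7
[1, 3, 6, 0, 7, 9, 6] sum 32 len 7
[0, 7, 9, 6, 7] sum 29 len 5
[9, 6, 7, 7] sum 29 len 4
[6, 7, 7, 9] sum 29 len 4
[6, 7, 7, 9, 4] sum 33 len 5
Longest length seen: 10.

10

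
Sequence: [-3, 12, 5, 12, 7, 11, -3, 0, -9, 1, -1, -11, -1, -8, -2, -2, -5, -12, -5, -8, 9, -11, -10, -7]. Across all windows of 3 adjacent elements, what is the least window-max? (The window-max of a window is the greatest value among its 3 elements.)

Window maxs for each of the 22 positions:
-3 12 5 → max 12
12 5 12 → max 12
5 12 7 → max 12
12 7 11 → max 12
7 11 -3 → max 11
11 -3 0 → max 11
-3 0 -9 → max 0
0 -9 1 → max 1
-9 1 -1 → max 1
1 -1 -11 → max 1
-1 -11 -1 → max -1
-11 -1 -8 → max -1
-1 -8 -2 → max -1
-8 -2 -2 → max -2
-2 -2 -5 → max -2
-2 -5 -12 → max -2
-5 -12 -5 → max -5
-12 -5 -8 → max -5
-5 -8 9 → max 9
-8 9 -11 → max 9
9 -11 -10 → max 9
-11 -10 -7 → max -7
Least of these is -7.

-7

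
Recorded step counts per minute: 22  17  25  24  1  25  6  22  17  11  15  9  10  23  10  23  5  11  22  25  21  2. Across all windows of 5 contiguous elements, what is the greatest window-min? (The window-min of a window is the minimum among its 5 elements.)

[22, 17, 25, 24, 1] → min 1
[17, 25, 24, 1, 25] → min 1
[25, 24, 1, 25, 6] → min 1
[24, 1, 25, 6, 22] → min 1
[1, 25, 6, 22, 17] → min 1
[25, 6, 22, 17, 11] → min 6
[6, 22, 17, 11, 15] → min 6
[22, 17, 11, 15, 9] → min 9
[17, 11, 15, 9, 10] → min 9
[11, 15, 9, 10, 23] → min 9
[15, 9, 10, 23, 10] → min 9
[9, 10, 23, 10, 23] → min 9
[10, 23, 10, 23, 5] → min 5
[23, 10, 23, 5, 11] → min 5
[10, 23, 5, 11, 22] → min 5
[23, 5, 11, 22, 25] → min 5
[5, 11, 22, 25, 21] → min 5
[11, 22, 25, 21, 2] → min 2
Greatest of these is 9.

9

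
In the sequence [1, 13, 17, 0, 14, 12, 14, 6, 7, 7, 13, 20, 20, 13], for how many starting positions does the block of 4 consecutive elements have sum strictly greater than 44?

[1, 13, 17, 0] → sum 31
[13, 17, 0, 14] → sum 44
[17, 0, 14, 12] → sum 43
[0, 14, 12, 14] → sum 40
[14, 12, 14, 6] → sum 46  > 44 ✓
[12, 14, 6, 7] → sum 39
[14, 6, 7, 7] → sum 34
[6, 7, 7, 13] → sum 33
[7, 7, 13, 20] → sum 47  > 44 ✓
[7, 13, 20, 20] → sum 60  > 44 ✓
[13, 20, 20, 13] → sum 66  > 44 ✓
4 windows satisfy the condition.

4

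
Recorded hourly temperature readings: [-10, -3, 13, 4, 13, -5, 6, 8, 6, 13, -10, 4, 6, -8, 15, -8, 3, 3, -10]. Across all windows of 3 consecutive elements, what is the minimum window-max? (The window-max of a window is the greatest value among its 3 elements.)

[-10, -3, 13] → max 13
[-3, 13, 4] → max 13
[13, 4, 13] → max 13
[4, 13, -5] → max 13
[13, -5, 6] → max 13
[-5, 6, 8] → max 8
[6, 8, 6] → max 8
[8, 6, 13] → max 13
[6, 13, -10] → max 13
[13, -10, 4] → max 13
[-10, 4, 6] → max 6
[4, 6, -8] → max 6
[6, -8, 15] → max 15
[-8, 15, -8] → max 15
[15, -8, 3] → max 15
[-8, 3, 3] → max 3
[3, 3, -10] → max 3
Minimum of these is 3.

3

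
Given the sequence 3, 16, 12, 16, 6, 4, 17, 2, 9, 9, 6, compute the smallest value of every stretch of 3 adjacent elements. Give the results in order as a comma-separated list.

3, 12, 6, 4, 4, 2, 2, 2, 6

3 16 12 → min 3
16 12 16 → min 12
12 16 6 → min 6
16 6 4 → min 4
6 4 17 → min 4
4 17 2 → min 2
17 2 9 → min 2
2 9 9 → min 2
9 9 6 → min 6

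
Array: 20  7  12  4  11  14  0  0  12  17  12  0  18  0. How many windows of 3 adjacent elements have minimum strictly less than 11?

[20, 7, 12] → min 7  < 11 ✓
[7, 12, 4] → min 4  < 11 ✓
[12, 4, 11] → min 4  < 11 ✓
[4, 11, 14] → min 4  < 11 ✓
[11, 14, 0] → min 0  < 11 ✓
[14, 0, 0] → min 0  < 11 ✓
[0, 0, 12] → min 0  < 11 ✓
[0, 12, 17] → min 0  < 11 ✓
[12, 17, 12] → min 12
[17, 12, 0] → min 0  < 11 ✓
[12, 0, 18] → min 0  < 11 ✓
[0, 18, 0] → min 0  < 11 ✓
11 windows satisfy the condition.

11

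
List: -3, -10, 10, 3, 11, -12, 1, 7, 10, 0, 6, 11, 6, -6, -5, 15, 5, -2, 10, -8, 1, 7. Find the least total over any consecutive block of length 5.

2

-3 -10 10 3 11 → sum 11
-10 10 3 11 -12 → sum 2
10 3 11 -12 1 → sum 13
3 11 -12 1 7 → sum 10
11 -12 1 7 10 → sum 17
-12 1 7 10 0 → sum 6
1 7 10 0 6 → sum 24
7 10 0 6 11 → sum 34
10 0 6 11 6 → sum 33
0 6 11 6 -6 → sum 17
6 11 6 -6 -5 → sum 12
11 6 -6 -5 15 → sum 21
6 -6 -5 15 5 → sum 15
-6 -5 15 5 -2 → sum 7
-5 15 5 -2 10 → sum 23
15 5 -2 10 -8 → sum 20
5 -2 10 -8 1 → sum 6
-2 10 -8 1 7 → sum 8
Least of these is 2.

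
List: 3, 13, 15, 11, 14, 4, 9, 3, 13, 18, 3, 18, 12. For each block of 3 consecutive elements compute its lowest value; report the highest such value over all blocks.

11

Each size-3 window and its min:
[3, 13, 15] → min 3
[13, 15, 11] → min 11
[15, 11, 14] → min 11
[11, 14, 4] → min 4
[14, 4, 9] → min 4
[4, 9, 3] → min 3
[9, 3, 13] → min 3
[3, 13, 18] → min 3
[13, 18, 3] → min 3
[18, 3, 18] → min 3
[3, 18, 12] → min 3
Highest of these is 11.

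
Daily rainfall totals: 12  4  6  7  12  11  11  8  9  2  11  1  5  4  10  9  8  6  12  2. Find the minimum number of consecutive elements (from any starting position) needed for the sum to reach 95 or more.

13

add 12: running sum 12 < 95
add 4: running sum 16 < 95
add 6: running sum 22 < 95
add 7: running sum 29 < 95
add 12: running sum 41 < 95
add 11: running sum 52 < 95
add 11: running sum 63 < 95
add 8: running sum 71 < 95
add 9: running sum 80 < 95
add 2: running sum 82 < 95
add 11: running sum 93 < 95
add 1: running sum 94 < 95
end 12: [12, 4, 6, 7, 12, 11, 11, 8, 9, 2, 11, 1, 5] sum 99, len 13
end 13: [12, 4, 6, 7, 12, 11, 11, 8, 9, 2, 11, 1, 5, 4] sum 103, len 14
end 14: [6, 7, 12, 11, 11, 8, 9, 2, 11, 1, 5, 4, 10] sum 97, len 13
end 15: [7, 12, 11, 11, 8, 9, 2, 11, 1, 5, 4, 10, 9] sum 100, len 13
end 16: [12, 11, 11, 8, 9, 2, 11, 1, 5, 4, 10, 9, 8] sum 101, len 13
end 17: [11, 11, 8, 9, 2, 11, 1, 5, 4, 10, 9, 8, 6] sum 95, len 13
end 18: [11, 8, 9, 2, 11, 1, 5, 4, 10, 9, 8, 6, 12] sum 96, len 13
end 19: [11, 8, 9, 2, 11, 1, 5, 4, 10, 9, 8, 6, 12, 2] sum 98, len 14
Shortest qualifying length: 13.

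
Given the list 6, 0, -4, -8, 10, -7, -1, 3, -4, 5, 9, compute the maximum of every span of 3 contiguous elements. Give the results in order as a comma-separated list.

6, 0, 10, 10, 10, 3, 3, 5, 9

(6, 0, -4) → max 6
(0, -4, -8) → max 0
(-4, -8, 10) → max 10
(-8, 10, -7) → max 10
(10, -7, -1) → max 10
(-7, -1, 3) → max 3
(-1, 3, -4) → max 3
(3, -4, 5) → max 5
(-4, 5, 9) → max 9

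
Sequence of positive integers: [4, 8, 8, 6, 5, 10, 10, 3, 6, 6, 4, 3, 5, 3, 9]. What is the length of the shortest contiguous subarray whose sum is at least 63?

10

add 4: running sum 4 < 63
add 8: running sum 12 < 63
add 8: running sum 20 < 63
add 6: running sum 26 < 63
add 5: running sum 31 < 63
add 10: running sum 41 < 63
add 10: running sum 51 < 63
add 3: running sum 54 < 63
add 6: running sum 60 < 63
add 6: shortest ending here [4, 8, 8, 6, 5, 10, 10, 3, 6, 6] sum 66, len 10
add 4: shortest ending here [8, 8, 6, 5, 10, 10, 3, 6, 6, 4] sum 66, len 10
add 3: shortest ending here [8, 8, 6, 5, 10, 10, 3, 6, 6, 4, 3] sum 69, len 11
add 5: shortest ending here [8, 6, 5, 10, 10, 3, 6, 6, 4, 3, 5] sum 66, len 11
add 3: shortest ending here [8, 6, 5, 10, 10, 3, 6, 6, 4, 3, 5, 3] sum 69, len 12
add 9: shortest ending here [5, 10, 10, 3, 6, 6, 4, 3, 5, 3, 9] sum 64, len 11
Shortest qualifying length: 10.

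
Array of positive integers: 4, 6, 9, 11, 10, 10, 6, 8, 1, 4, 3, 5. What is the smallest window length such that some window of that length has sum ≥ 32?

add 4: running sum 4 < 32
add 6: running sum 10 < 32
add 9: running sum 19 < 32
add 11: running sum 30 < 32
add 10: shortest ending here [6, 9, 11, 10] sum 36, len 4
add 10: shortest ending here [9, 11, 10, 10] sum 40, len 4
add 6: shortest ending here [11, 10, 10, 6] sum 37, len 4
add 8: shortest ending here [10, 10, 6, 8] sum 34, len 4
add 1: shortest ending here [10, 10, 6, 8, 1] sum 35, len 5
add 4: shortest ending here [10, 10, 6, 8, 1, 4] sum 39, len 6
add 3: shortest ending here [10, 6, 8, 1, 4, 3] sum 32, len 6
add 5: shortest ending here [10, 6, 8, 1, 4, 3, 5] sum 37, len 7
Shortest qualifying length: 4.

4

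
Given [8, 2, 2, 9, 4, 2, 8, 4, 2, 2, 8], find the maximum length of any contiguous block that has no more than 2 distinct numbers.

add 8: window [8] (1 distinct), len 1
add 2: window [8, 2] (2 distinct), len 2
add 2: window [8, 2, 2] (2 distinct), len 3
add 9: window [2, 2, 9] (2 distinct), len 3
add 4: window [9, 4] (2 distinct), len 2
add 2: window [4, 2] (2 distinct), len 2
add 8: window [2, 8] (2 distinct), len 2
add 4: window [8, 4] (2 distinct), len 2
add 2: window [4, 2] (2 distinct), len 2
add 2: window [4, 2, 2] (2 distinct), len 3
add 8: window [2, 2, 8] (2 distinct), len 3
Longest length with ≤2 distinct: 3.

3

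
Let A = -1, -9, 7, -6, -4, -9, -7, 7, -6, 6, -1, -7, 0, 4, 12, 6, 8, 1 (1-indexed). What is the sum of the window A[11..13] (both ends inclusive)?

-8

Elements at indices 11..13: -1, -7, 0
sum(-1, -7, 0) = -8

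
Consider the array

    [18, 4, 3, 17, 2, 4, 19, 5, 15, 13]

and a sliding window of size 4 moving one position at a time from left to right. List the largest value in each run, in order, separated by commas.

18, 17, 17, 19, 19, 19, 19

[18, 4, 3, 17] → max 18
[4, 3, 17, 2] → max 17
[3, 17, 2, 4] → max 17
[17, 2, 4, 19] → max 19
[2, 4, 19, 5] → max 19
[4, 19, 5, 15] → max 19
[19, 5, 15, 13] → max 19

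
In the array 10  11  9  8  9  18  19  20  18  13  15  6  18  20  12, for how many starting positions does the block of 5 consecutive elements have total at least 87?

[10, 11, 9, 8, 9] → sum 47
[11, 9, 8, 9, 18] → sum 55
[9, 8, 9, 18, 19] → sum 63
[8, 9, 18, 19, 20] → sum 74
[9, 18, 19, 20, 18] → sum 84
[18, 19, 20, 18, 13] → sum 88  ≥ 87 ✓
[19, 20, 18, 13, 15] → sum 85
[20, 18, 13, 15, 6] → sum 72
[18, 13, 15, 6, 18] → sum 70
[13, 15, 6, 18, 20] → sum 72
[15, 6, 18, 20, 12] → sum 71
1 window satisfy the condition.

1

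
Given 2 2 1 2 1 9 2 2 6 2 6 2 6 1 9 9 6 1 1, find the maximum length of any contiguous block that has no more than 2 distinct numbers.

7

[2] 1 distinct, len 1
[2, 2] 1 distinct, len 2
[2, 2, 1] 2 distinct, len 3
[2, 2, 1, 2] 2 distinct, len 4
[2, 2, 1, 2, 1] 2 distinct, len 5
[1, 9] 2 distinct, len 2
[9, 2] 2 distinct, len 2
[9, 2, 2] 2 distinct, len 3
[2, 2, 6] 2 distinct, len 3
[2, 2, 6, 2] 2 distinct, len 4
[2, 2, 6, 2, 6] 2 distinct, len 5
[2, 2, 6, 2, 6, 2] 2 distinct, len 6
[2, 2, 6, 2, 6, 2, 6] 2 distinct, len 7
[6, 1] 2 distinct, len 2
[1, 9] 2 distinct, len 2
[1, 9, 9] 2 distinct, len 3
[9, 9, 6] 2 distinct, len 3
[6, 1] 2 distinct, len 2
[6, 1, 1] 2 distinct, len 3
Longest length with ≤2 distinct: 7.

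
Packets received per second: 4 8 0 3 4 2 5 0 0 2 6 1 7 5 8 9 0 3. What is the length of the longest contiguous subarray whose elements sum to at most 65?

17

Extend to the right; shrink from the left whenever the sum exceeds 65:
add 4: [4] sum 4, len 1
add 8: [4, 8] sum 12, len 2
add 0: [4, 8, 0] sum 12, len 3
add 3: [4, 8, 0, 3] sum 15, len 4
add 4: [4, 8, 0, 3, 4] sum 19, len 5
add 2: [4, 8, 0, 3, 4, 2] sum 21, len 6
add 5: [4, 8, 0, 3, 4, 2, 5] sum 26, len 7
add 0: [4, 8, 0, 3, 4, 2, 5, 0] sum 26, len 8
add 0: [4, 8, 0, 3, 4, 2, 5, 0, 0] sum 26, len 9
add 2: [4, 8, 0, 3, 4, 2, 5, 0, 0, 2] sum 28, len 10
add 6: [4, 8, 0, 3, 4, 2, 5, 0, 0, 2, 6] sum 34, len 11
add 1: [4, 8, 0, 3, 4, 2, 5, 0, 0, 2, 6, 1] sum 35, len 12
add 7: [4, 8, 0, 3, 4, 2, 5, 0, 0, 2, 6, 1, 7] sum 42, len 13
add 5: [4, 8, 0, 3, 4, 2, 5, 0, 0, 2, 6, 1, 7, 5] sum 47, len 14
add 8: [4, 8, 0, 3, 4, 2, 5, 0, 0, 2, 6, 1, 7, 5, 8] sum 55, len 15
add 9: [4, 8, 0, 3, 4, 2, 5, 0, 0, 2, 6, 1, 7, 5, 8, 9] sum 64, len 16
add 0: [4, 8, 0, 3, 4, 2, 5, 0, 0, 2, 6, 1, 7, 5, 8, 9, 0] sum 64, len 17
add 3: [8, 0, 3, 4, 2, 5, 0, 0, 2, 6, 1, 7, 5, 8, 9, 0, 3] sum 63, len 17
Longest length seen: 17.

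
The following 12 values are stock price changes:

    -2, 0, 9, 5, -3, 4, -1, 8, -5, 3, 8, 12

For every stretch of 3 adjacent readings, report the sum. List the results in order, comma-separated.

7, 14, 11, 6, 0, 11, 2, 6, 6, 23

(-2, 0, 9) → sum 7
(0, 9, 5) → sum 14
(9, 5, -3) → sum 11
(5, -3, 4) → sum 6
(-3, 4, -1) → sum 0
(4, -1, 8) → sum 11
(-1, 8, -5) → sum 2
(8, -5, 3) → sum 6
(-5, 3, 8) → sum 6
(3, 8, 12) → sum 23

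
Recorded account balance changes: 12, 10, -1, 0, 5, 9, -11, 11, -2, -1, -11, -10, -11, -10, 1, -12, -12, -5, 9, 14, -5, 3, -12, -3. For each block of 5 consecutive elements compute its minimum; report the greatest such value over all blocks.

-1

[12, 10, -1, 0, 5] → min -1
[10, -1, 0, 5, 9] → min -1
[-1, 0, 5, 9, -11] → min -11
[0, 5, 9, -11, 11] → min -11
[5, 9, -11, 11, -2] → min -11
[9, -11, 11, -2, -1] → min -11
[-11, 11, -2, -1, -11] → min -11
[11, -2, -1, -11, -10] → min -11
[-2, -1, -11, -10, -11] → min -11
[-1, -11, -10, -11, -10] → min -11
[-11, -10, -11, -10, 1] → min -11
[-10, -11, -10, 1, -12] → min -12
[-11, -10, 1, -12, -12] → min -12
[-10, 1, -12, -12, -5] → min -12
[1, -12, -12, -5, 9] → min -12
[-12, -12, -5, 9, 14] → min -12
[-12, -5, 9, 14, -5] → min -12
[-5, 9, 14, -5, 3] → min -5
[9, 14, -5, 3, -12] → min -12
[14, -5, 3, -12, -3] → min -12
Greatest of these is -1.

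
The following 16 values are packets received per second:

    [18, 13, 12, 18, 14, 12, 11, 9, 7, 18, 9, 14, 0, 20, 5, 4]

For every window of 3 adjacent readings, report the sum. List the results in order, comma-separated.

Sliding a size-3 window across the 16 values:
18 13 12 → sum 43
13 12 18 → sum 43
12 18 14 → sum 44
18 14 12 → sum 44
14 12 11 → sum 37
12 11 9 → sum 32
11 9 7 → sum 27
9 7 18 → sum 34
7 18 9 → sum 34
18 9 14 → sum 41
9 14 0 → sum 23
14 0 20 → sum 34
0 20 5 → sum 25
20 5 4 → sum 29

43, 43, 44, 44, 37, 32, 27, 34, 34, 41, 23, 34, 25, 29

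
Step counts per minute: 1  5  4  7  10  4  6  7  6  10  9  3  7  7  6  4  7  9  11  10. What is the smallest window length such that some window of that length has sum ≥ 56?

Extend right; whenever the sum reaches 56, record the length and shrink from the left:
add 1: running sum 1 < 56
add 5: running sum 6 < 56
add 4: running sum 10 < 56
add 7: running sum 17 < 56
add 10: running sum 27 < 56
add 4: running sum 31 < 56
add 6: running sum 37 < 56
add 7: running sum 44 < 56
add 6: running sum 50 < 56
add 10: shortest ending here [5, 4, 7, 10, 4, 6, 7, 6, 10] sum 59, len 9
add 9: shortest ending here [7, 10, 4, 6, 7, 6, 10, 9] sum 59, len 8
add 3: shortest ending here [7, 10, 4, 6, 7, 6, 10, 9, 3] sum 62, len 9
add 7: shortest ending here [10, 4, 6, 7, 6, 10, 9, 3, 7] sum 62, len 9
add 7: shortest ending here [4, 6, 7, 6, 10, 9, 3, 7, 7] sum 59, len 9
add 6: shortest ending here [6, 7, 6, 10, 9, 3, 7, 7, 6] sum 61, len 9
add 4: shortest ending here [7, 6, 10, 9, 3, 7, 7, 6, 4] sum 59, len 9
add 7: shortest ending here [6, 10, 9, 3, 7, 7, 6, 4, 7] sum 59, len 9
add 9: shortest ending here [10, 9, 3, 7, 7, 6, 4, 7, 9] sum 62, len 9
add 11: shortest ending here [9, 3, 7, 7, 6, 4, 7, 9, 11] sum 63, len 9
add 10: shortest ending here [7, 7, 6, 4, 7, 9, 11, 10] sum 61, len 8
Shortest qualifying length: 8.

8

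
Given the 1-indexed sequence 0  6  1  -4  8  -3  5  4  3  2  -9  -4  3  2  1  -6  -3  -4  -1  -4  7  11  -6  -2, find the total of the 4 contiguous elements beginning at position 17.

Elements at indices 17..20: -3, -4, -1, -4
sum(-3, -4, -1, -4) = -12

-12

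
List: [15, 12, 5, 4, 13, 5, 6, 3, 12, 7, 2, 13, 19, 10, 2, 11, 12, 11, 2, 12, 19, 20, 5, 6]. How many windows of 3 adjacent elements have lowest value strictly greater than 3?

10

15 12 5 → min 5  > 3 ✓
12 5 4 → min 4  > 3 ✓
5 4 13 → min 4  > 3 ✓
4 13 5 → min 4  > 3 ✓
13 5 6 → min 5  > 3 ✓
5 6 3 → min 3
6 3 12 → min 3
3 12 7 → min 3
12 7 2 → min 2
7 2 13 → min 2
2 13 19 → min 2
13 19 10 → min 10  > 3 ✓
19 10 2 → min 2
10 2 11 → min 2
2 11 12 → min 2
11 12 11 → min 11  > 3 ✓
12 11 2 → min 2
11 2 12 → min 2
2 12 19 → min 2
12 19 20 → min 12  > 3 ✓
19 20 5 → min 5  > 3 ✓
20 5 6 → min 5  > 3 ✓
10 windows satisfy the condition.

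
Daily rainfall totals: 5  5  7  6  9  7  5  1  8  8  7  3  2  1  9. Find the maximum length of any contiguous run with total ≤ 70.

13

Extend to the right; shrink from the left whenever the sum exceeds 70:
→ 5: sum 5, len 1
→ 5: sum 10, len 2
→ 7: sum 17, len 3
→ 6: sum 23, len 4
→ 9: sum 32, len 5
→ 7: sum 39, len 6
→ 5: sum 44, len 7
→ 1: sum 45, len 8
→ 8: sum 53, len 9
→ 8: sum 61, len 10
→ 7: sum 68, len 11
→ 3 (dropped 5): sum 66, len 11
→ 2: sum 68, len 12
→ 1: sum 69, len 13
→ 9 (dropped 5, 7): sum 66, len 12
Longest length seen: 13.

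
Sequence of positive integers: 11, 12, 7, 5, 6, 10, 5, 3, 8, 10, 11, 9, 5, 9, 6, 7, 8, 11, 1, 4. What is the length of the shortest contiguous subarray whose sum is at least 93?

add 11: running sum 11 < 93
add 12: running sum 23 < 93
add 7: running sum 30 < 93
add 5: running sum 35 < 93
add 6: running sum 41 < 93
add 10: running sum 51 < 93
add 5: running sum 56 < 93
add 3: running sum 59 < 93
add 8: running sum 67 < 93
add 10: running sum 77 < 93
add 11: running sum 88 < 93
add 9: shortest ending here [11, 12, 7, 5, 6, 10, 5, 3, 8, 10, 11, 9] sum 97, len 12
add 5: shortest ending here [11, 12, 7, 5, 6, 10, 5, 3, 8, 10, 11, 9, 5] sum 102, len 13
add 9: shortest ending here [12, 7, 5, 6, 10, 5, 3, 8, 10, 11, 9, 5, 9] sum 100, len 13
add 6: shortest ending here [7, 5, 6, 10, 5, 3, 8, 10, 11, 9, 5, 9, 6] sum 94, len 13
add 7: shortest ending here [5, 6, 10, 5, 3, 8, 10, 11, 9, 5, 9, 6, 7] sum 94, len 13
add 8: shortest ending here [6, 10, 5, 3, 8, 10, 11, 9, 5, 9, 6, 7, 8] sum 97, len 13
add 11: shortest ending here [10, 5, 3, 8, 10, 11, 9, 5, 9, 6, 7, 8, 11] sum 102, len 13
add 1: shortest ending here [5, 3, 8, 10, 11, 9, 5, 9, 6, 7, 8, 11, 1] sum 93, len 13
add 4: shortest ending here [5, 3, 8, 10, 11, 9, 5, 9, 6, 7, 8, 11, 1, 4] sum 97, len 14
Shortest qualifying length: 12.

12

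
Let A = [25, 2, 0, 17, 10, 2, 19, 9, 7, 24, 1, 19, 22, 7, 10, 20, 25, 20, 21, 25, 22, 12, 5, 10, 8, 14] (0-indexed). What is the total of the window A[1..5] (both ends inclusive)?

Elements at indices 1..5: 2, 0, 17, 10, 2
sum(2, 0, 17, 10, 2) = 31

31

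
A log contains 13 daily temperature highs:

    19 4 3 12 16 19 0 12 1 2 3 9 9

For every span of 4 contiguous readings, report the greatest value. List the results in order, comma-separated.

19, 16, 19, 19, 19, 19, 12, 12, 9, 9

[19, 4, 3, 12] → max 19
[4, 3, 12, 16] → max 16
[3, 12, 16, 19] → max 19
[12, 16, 19, 0] → max 19
[16, 19, 0, 12] → max 19
[19, 0, 12, 1] → max 19
[0, 12, 1, 2] → max 12
[12, 1, 2, 3] → max 12
[1, 2, 3, 9] → max 9
[2, 3, 9, 9] → max 9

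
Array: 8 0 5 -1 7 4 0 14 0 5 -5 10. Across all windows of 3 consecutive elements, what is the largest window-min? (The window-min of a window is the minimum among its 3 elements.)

0

(8, 0, 5) → min 0
(0, 5, -1) → min -1
(5, -1, 7) → min -1
(-1, 7, 4) → min -1
(7, 4, 0) → min 0
(4, 0, 14) → min 0
(0, 14, 0) → min 0
(14, 0, 5) → min 0
(0, 5, -5) → min -5
(5, -5, 10) → min -5
Largest of these is 0.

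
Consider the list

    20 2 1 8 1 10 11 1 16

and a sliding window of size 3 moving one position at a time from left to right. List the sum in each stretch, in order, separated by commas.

Sliding a size-3 window across the 9 values:
20 2 1 → sum 23
2 1 8 → sum 11
1 8 1 → sum 10
8 1 10 → sum 19
1 10 11 → sum 22
10 11 1 → sum 22
11 1 16 → sum 28

23, 11, 10, 19, 22, 22, 28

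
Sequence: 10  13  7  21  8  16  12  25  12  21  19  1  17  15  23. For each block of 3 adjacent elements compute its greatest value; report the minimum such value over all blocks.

13

(10, 13, 7) → max 13
(13, 7, 21) → max 21
(7, 21, 8) → max 21
(21, 8, 16) → max 21
(8, 16, 12) → max 16
(16, 12, 25) → max 25
(12, 25, 12) → max 25
(25, 12, 21) → max 25
(12, 21, 19) → max 21
(21, 19, 1) → max 21
(19, 1, 17) → max 19
(1, 17, 15) → max 17
(17, 15, 23) → max 23
Minimum of these is 13.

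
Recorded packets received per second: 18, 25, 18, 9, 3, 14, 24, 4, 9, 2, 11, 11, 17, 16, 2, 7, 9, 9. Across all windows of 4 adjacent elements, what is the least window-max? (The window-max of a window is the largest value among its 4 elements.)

Each size-4 window and its max:
(18, 25, 18, 9) → max 25
(25, 18, 9, 3) → max 25
(18, 9, 3, 14) → max 18
(9, 3, 14, 24) → max 24
(3, 14, 24, 4) → max 24
(14, 24, 4, 9) → max 24
(24, 4, 9, 2) → max 24
(4, 9, 2, 11) → max 11
(9, 2, 11, 11) → max 11
(2, 11, 11, 17) → max 17
(11, 11, 17, 16) → max 17
(11, 17, 16, 2) → max 17
(17, 16, 2, 7) → max 17
(16, 2, 7, 9) → max 16
(2, 7, 9, 9) → max 9
Least of these is 9.

9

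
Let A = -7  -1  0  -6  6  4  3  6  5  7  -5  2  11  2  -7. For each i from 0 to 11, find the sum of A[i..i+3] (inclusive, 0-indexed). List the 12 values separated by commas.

-14, -1, 4, 7, 19, 18, 21, 13, 9, 15, 10, 8

[-7, -1, 0, -6] → sum -14
[-1, 0, -6, 6] → sum -1
[0, -6, 6, 4] → sum 4
[-6, 6, 4, 3] → sum 7
[6, 4, 3, 6] → sum 19
[4, 3, 6, 5] → sum 18
[3, 6, 5, 7] → sum 21
[6, 5, 7, -5] → sum 13
[5, 7, -5, 2] → sum 9
[7, -5, 2, 11] → sum 15
[-5, 2, 11, 2] → sum 10
[2, 11, 2, -7] → sum 8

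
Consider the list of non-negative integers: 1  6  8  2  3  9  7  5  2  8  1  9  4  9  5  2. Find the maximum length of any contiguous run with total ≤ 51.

Extend to the right; shrink from the left whenever the sum exceeds 51:
add 1: [1] sum 1, len 1
add 6: [1, 6] sum 7, len 2
add 8: [1, 6, 8] sum 15, len 3
add 2: [1, 6, 8, 2] sum 17, len 4
add 3: [1, 6, 8, 2, 3] sum 20, len 5
add 9: [1, 6, 8, 2, 3, 9] sum 29, len 6
add 7: [1, 6, 8, 2, 3, 9, 7] sum 36, len 7
add 5: [1, 6, 8, 2, 3, 9, 7, 5] sum 41, len 8
add 2: [1, 6, 8, 2, 3, 9, 7, 5, 2] sum 43, len 9
add 8: [1, 6, 8, 2, 3, 9, 7, 5, 2, 8] sum 51, len 10
add 1: [6, 8, 2, 3, 9, 7, 5, 2, 8, 1] sum 51, len 10
add 9: [2, 3, 9, 7, 5, 2, 8, 1, 9] sum 46, len 9
add 4: [2, 3, 9, 7, 5, 2, 8, 1, 9, 4] sum 50, len 10
add 9: [7, 5, 2, 8, 1, 9, 4, 9] sum 45, len 8
add 5: [7, 5, 2, 8, 1, 9, 4, 9, 5] sum 50, len 9
add 2: [5, 2, 8, 1, 9, 4, 9, 5, 2] sum 45, len 9
Longest length seen: 10.

10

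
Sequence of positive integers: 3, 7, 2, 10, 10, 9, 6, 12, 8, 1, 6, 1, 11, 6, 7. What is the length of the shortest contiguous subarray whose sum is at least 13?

2

add 3: running sum 3 < 13
add 7: running sum 10 < 13
add 2: running sum 12 < 13
end 3: [7, 2, 10] sum 19, len 3
end 4: [10, 10] sum 20, len 2
end 5: [10, 9] sum 19, len 2
end 6: [9, 6] sum 15, len 2
end 7: [6, 12] sum 18, len 2
end 8: [12, 8] sum 20, len 2
end 9: [12, 8, 1] sum 21, len 3
end 10: [8, 1, 6] sum 15, len 3
end 11: [8, 1, 6, 1] sum 16, len 4
end 12: [6, 1, 11] sum 18, len 3
end 13: [11, 6] sum 17, len 2
end 14: [6, 7] sum 13, len 2
Shortest qualifying length: 2.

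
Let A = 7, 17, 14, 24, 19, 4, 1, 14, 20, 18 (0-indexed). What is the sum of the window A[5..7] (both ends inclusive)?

Elements at indices 5..7: 4, 1, 14
sum(4, 1, 14) = 19

19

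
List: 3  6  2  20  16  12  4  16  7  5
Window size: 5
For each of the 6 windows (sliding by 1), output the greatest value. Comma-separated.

(3, 6, 2, 20, 16) → max 20
(6, 2, 20, 16, 12) → max 20
(2, 20, 16, 12, 4) → max 20
(20, 16, 12, 4, 16) → max 20
(16, 12, 4, 16, 7) → max 16
(12, 4, 16, 7, 5) → max 16

20, 20, 20, 20, 16, 16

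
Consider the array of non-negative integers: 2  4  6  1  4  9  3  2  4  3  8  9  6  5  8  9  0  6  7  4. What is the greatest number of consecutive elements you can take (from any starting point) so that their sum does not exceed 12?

4

→ 2: sum 2, len 1
→ 4: sum 6, len 2
→ 6: sum 12, len 3
→ 1 (dropped 2): sum 11, len 3
→ 4 (dropped 4): sum 11, len 3
→ 9 (dropped 6, 1, 4): sum 9, len 1
→ 3: sum 12, len 2
→ 2 (dropped 9): sum 5, len 2
→ 4: sum 9, len 3
→ 3: sum 12, len 4
→ 8 (dropped 3, 2, 4): sum 11, len 2
→ 9 (dropped 3, 8): sum 9, len 1
→ 6 (dropped 9): sum 6, len 1
→ 5: sum 11, len 2
→ 8 (dropped 6, 5): sum 8, len 1
→ 9 (dropped 8): sum 9, len 1
→ 0: sum 9, len 2
→ 6 (dropped 9): sum 6, len 2
→ 7 (dropped 0, 6): sum 7, len 1
→ 4: sum 11, len 2
Longest length seen: 4.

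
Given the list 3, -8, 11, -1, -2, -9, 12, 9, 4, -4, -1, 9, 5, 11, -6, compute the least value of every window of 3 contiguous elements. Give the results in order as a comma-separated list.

-8, -8, -2, -9, -9, -9, 4, -4, -4, -4, -1, 5, -6

3 -8 11 → min -8
-8 11 -1 → min -8
11 -1 -2 → min -2
-1 -2 -9 → min -9
-2 -9 12 → min -9
-9 12 9 → min -9
12 9 4 → min 4
9 4 -4 → min -4
4 -4 -1 → min -4
-4 -1 9 → min -4
-1 9 5 → min -1
9 5 11 → min 5
5 11 -6 → min -6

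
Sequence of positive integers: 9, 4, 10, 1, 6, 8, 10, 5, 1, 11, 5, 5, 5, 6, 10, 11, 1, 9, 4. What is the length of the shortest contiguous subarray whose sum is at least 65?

10

Extend right; whenever the sum reaches 65, record the length and shrink from the left:
add 9: running sum 9 < 65
add 4: running sum 13 < 65
add 10: running sum 23 < 65
add 1: running sum 24 < 65
add 6: running sum 30 < 65
add 8: running sum 38 < 65
add 10: running sum 48 < 65
add 5: running sum 53 < 65
add 1: running sum 54 < 65
end 9: [9, 4, 10, 1, 6, 8, 10, 5, 1, 11] sum 65, len 10
end 10: [9, 4, 10, 1, 6, 8, 10, 5, 1, 11, 5] sum 70, len 11
end 11: [4, 10, 1, 6, 8, 10, 5, 1, 11, 5, 5] sum 66, len 11
end 12: [10, 1, 6, 8, 10, 5, 1, 11, 5, 5, 5] sum 67, len 11
end 13: [10, 1, 6, 8, 10, 5, 1, 11, 5, 5, 5, 6] sum 73, len 12
end 14: [8, 10, 5, 1, 11, 5, 5, 5, 6, 10] sum 66, len 10
end 15: [10, 5, 1, 11, 5, 5, 5, 6, 10, 11] sum 69, len 10
end 16: [10, 5, 1, 11, 5, 5, 5, 6, 10, 11, 1] sum 70, len 11
end 17: [5, 1, 11, 5, 5, 5, 6, 10, 11, 1, 9] sum 69, len 11
end 18: [11, 5, 5, 5, 6, 10, 11, 1, 9, 4] sum 67, len 10
Shortest qualifying length: 10.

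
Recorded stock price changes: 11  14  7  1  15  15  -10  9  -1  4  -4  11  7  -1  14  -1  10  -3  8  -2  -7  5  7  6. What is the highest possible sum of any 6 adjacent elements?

Each size-6 window and its sum:
(11, 14, 7, 1, 15, 15) → sum 63
(14, 7, 1, 15, 15, -10) → sum 42
(7, 1, 15, 15, -10, 9) → sum 37
(1, 15, 15, -10, 9, -1) → sum 29
(15, 15, -10, 9, -1, 4) → sum 32
(15, -10, 9, -1, 4, -4) → sum 13
(-10, 9, -1, 4, -4, 11) → sum 9
(9, -1, 4, -4, 11, 7) → sum 26
(-1, 4, -4, 11, 7, -1) → sum 16
(4, -4, 11, 7, -1, 14) → sum 31
(-4, 11, 7, -1, 14, -1) → sum 26
(11, 7, -1, 14, -1, 10) → sum 40
(7, -1, 14, -1, 10, -3) → sum 26
(-1, 14, -1, 10, -3, 8) → sum 27
(14, -1, 10, -3, 8, -2) → sum 26
(-1, 10, -3, 8, -2, -7) → sum 5
(10, -3, 8, -2, -7, 5) → sum 11
(-3, 8, -2, -7, 5, 7) → sum 8
(8, -2, -7, 5, 7, 6) → sum 17
Highest of these is 63.

63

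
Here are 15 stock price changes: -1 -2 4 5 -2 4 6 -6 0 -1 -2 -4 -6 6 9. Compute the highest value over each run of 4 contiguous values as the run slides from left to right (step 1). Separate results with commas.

-1 -2 4 5 → max 5
-2 4 5 -2 → max 5
4 5 -2 4 → max 5
5 -2 4 6 → max 6
-2 4 6 -6 → max 6
4 6 -6 0 → max 6
6 -6 0 -1 → max 6
-6 0 -1 -2 → max 0
0 -1 -2 -4 → max 0
-1 -2 -4 -6 → max -1
-2 -4 -6 6 → max 6
-4 -6 6 9 → max 9

5, 5, 5, 6, 6, 6, 6, 0, 0, -1, 6, 9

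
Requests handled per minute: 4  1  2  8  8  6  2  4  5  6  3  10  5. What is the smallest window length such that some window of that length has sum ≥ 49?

9

Extend right; whenever the sum reaches 49, record the length and shrink from the left:
add 4: running sum 4 < 49
add 1: running sum 5 < 49
add 2: running sum 7 < 49
add 8: running sum 15 < 49
add 8: running sum 23 < 49
add 6: running sum 29 < 49
add 2: running sum 31 < 49
add 4: running sum 35 < 49
add 5: running sum 40 < 49
add 6: running sum 46 < 49
end 10: [4, 1, 2, 8, 8, 6, 2, 4, 5, 6, 3] sum 49, len 11
end 11: [8, 8, 6, 2, 4, 5, 6, 3, 10] sum 52, len 9
end 12: [8, 6, 2, 4, 5, 6, 3, 10, 5] sum 49, len 9
Shortest qualifying length: 9.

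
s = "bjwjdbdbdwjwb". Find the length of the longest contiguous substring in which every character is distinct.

4

[b] len 1
[b, j] len 2
[b, j, w] len 3
[w, j] len 2
[w, j, d] len 3
[w, j, d, b] len 4
[b, d] len 2
[d, b] len 2
[b, d] len 2
[b, d, w] len 3
[b, d, w, j] len 4
[j, w] len 2
[j, w, b] len 3
Longest all-distinct length: 4.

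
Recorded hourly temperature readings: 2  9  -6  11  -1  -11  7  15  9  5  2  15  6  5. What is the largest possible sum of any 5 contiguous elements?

46

(2, 9, -6, 11, -1) → sum 15
(9, -6, 11, -1, -11) → sum 2
(-6, 11, -1, -11, 7) → sum 0
(11, -1, -11, 7, 15) → sum 21
(-1, -11, 7, 15, 9) → sum 19
(-11, 7, 15, 9, 5) → sum 25
(7, 15, 9, 5, 2) → sum 38
(15, 9, 5, 2, 15) → sum 46
(9, 5, 2, 15, 6) → sum 37
(5, 2, 15, 6, 5) → sum 33
Largest of these is 46.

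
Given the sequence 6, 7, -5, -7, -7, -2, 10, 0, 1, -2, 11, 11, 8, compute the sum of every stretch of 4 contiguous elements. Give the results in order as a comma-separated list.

1, -12, -21, -6, 1, 9, 9, 10, 21, 28

Sliding a size-4 window across the 13 values:
(6, 7, -5, -7) → sum 1
(7, -5, -7, -7) → sum -12
(-5, -7, -7, -2) → sum -21
(-7, -7, -2, 10) → sum -6
(-7, -2, 10, 0) → sum 1
(-2, 10, 0, 1) → sum 9
(10, 0, 1, -2) → sum 9
(0, 1, -2, 11) → sum 10
(1, -2, 11, 11) → sum 21
(-2, 11, 11, 8) → sum 28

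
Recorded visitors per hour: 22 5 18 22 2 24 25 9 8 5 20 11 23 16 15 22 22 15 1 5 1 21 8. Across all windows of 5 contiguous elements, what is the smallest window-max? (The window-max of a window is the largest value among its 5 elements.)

22 5 18 22 2 → max 22
5 18 22 2 24 → max 24
18 22 2 24 25 → max 25
22 2 24 25 9 → max 25
2 24 25 9 8 → max 25
24 25 9 8 5 → max 25
25 9 8 5 20 → max 25
9 8 5 20 11 → max 20
8 5 20 11 23 → max 23
5 20 11 23 16 → max 23
20 11 23 16 15 → max 23
11 23 16 15 22 → max 23
23 16 15 22 22 → max 23
16 15 22 22 15 → max 22
15 22 22 15 1 → max 22
22 22 15 1 5 → max 22
22 15 1 5 1 → max 22
15 1 5 1 21 → max 21
1 5 1 21 8 → max 21
Smallest of these is 20.

20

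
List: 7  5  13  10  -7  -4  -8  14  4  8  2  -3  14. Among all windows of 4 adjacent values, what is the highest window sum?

(7, 5, 13, 10) → sum 35
(5, 13, 10, -7) → sum 21
(13, 10, -7, -4) → sum 12
(10, -7, -4, -8) → sum -9
(-7, -4, -8, 14) → sum -5
(-4, -8, 14, 4) → sum 6
(-8, 14, 4, 8) → sum 18
(14, 4, 8, 2) → sum 28
(4, 8, 2, -3) → sum 11
(8, 2, -3, 14) → sum 21
Highest of these is 35.

35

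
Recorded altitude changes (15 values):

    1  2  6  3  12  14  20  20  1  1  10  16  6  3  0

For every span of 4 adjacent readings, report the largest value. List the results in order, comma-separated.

6, 12, 14, 20, 20, 20, 20, 20, 16, 16, 16, 16

1 2 6 3 → max 6
2 6 3 12 → max 12
6 3 12 14 → max 14
3 12 14 20 → max 20
12 14 20 20 → max 20
14 20 20 1 → max 20
20 20 1 1 → max 20
20 1 1 10 → max 20
1 1 10 16 → max 16
1 10 16 6 → max 16
10 16 6 3 → max 16
16 6 3 0 → max 16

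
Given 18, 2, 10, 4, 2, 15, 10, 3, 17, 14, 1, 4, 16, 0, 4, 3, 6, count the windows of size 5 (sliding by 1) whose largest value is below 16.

[18, 2, 10, 4, 2] → max 18
[2, 10, 4, 2, 15] → max 15  < 16 ✓
[10, 4, 2, 15, 10] → max 15  < 16 ✓
[4, 2, 15, 10, 3] → max 15  < 16 ✓
[2, 15, 10, 3, 17] → max 17
[15, 10, 3, 17, 14] → max 17
[10, 3, 17, 14, 1] → max 17
[3, 17, 14, 1, 4] → max 17
[17, 14, 1, 4, 16] → max 17
[14, 1, 4, 16, 0] → max 16
[1, 4, 16, 0, 4] → max 16
[4, 16, 0, 4, 3] → max 16
[16, 0, 4, 3, 6] → max 16
3 windows satisfy the condition.

3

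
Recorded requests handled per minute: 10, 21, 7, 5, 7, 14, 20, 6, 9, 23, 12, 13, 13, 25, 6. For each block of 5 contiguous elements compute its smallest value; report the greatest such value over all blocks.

(10, 21, 7, 5, 7) → min 5
(21, 7, 5, 7, 14) → min 5
(7, 5, 7, 14, 20) → min 5
(5, 7, 14, 20, 6) → min 5
(7, 14, 20, 6, 9) → min 6
(14, 20, 6, 9, 23) → min 6
(20, 6, 9, 23, 12) → min 6
(6, 9, 23, 12, 13) → min 6
(9, 23, 12, 13, 13) → min 9
(23, 12, 13, 13, 25) → min 12
(12, 13, 13, 25, 6) → min 6
Greatest of these is 12.

12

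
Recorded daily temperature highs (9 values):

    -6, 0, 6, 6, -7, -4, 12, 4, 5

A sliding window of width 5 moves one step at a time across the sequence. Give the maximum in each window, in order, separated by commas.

6, 6, 12, 12, 12

(-6, 0, 6, 6, -7) → max 6
(0, 6, 6, -7, -4) → max 6
(6, 6, -7, -4, 12) → max 12
(6, -7, -4, 12, 4) → max 12
(-7, -4, 12, 4, 5) → max 12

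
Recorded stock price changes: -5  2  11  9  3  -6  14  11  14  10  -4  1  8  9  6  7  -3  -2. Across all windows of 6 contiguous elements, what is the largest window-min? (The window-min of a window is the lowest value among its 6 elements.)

Window mins for each of the 13 positions:
[-5, 2, 11, 9, 3, -6] → min -6
[2, 11, 9, 3, -6, 14] → min -6
[11, 9, 3, -6, 14, 11] → min -6
[9, 3, -6, 14, 11, 14] → min -6
[3, -6, 14, 11, 14, 10] → min -6
[-6, 14, 11, 14, 10, -4] → min -6
[14, 11, 14, 10, -4, 1] → min -4
[11, 14, 10, -4, 1, 8] → min -4
[14, 10, -4, 1, 8, 9] → min -4
[10, -4, 1, 8, 9, 6] → min -4
[-4, 1, 8, 9, 6, 7] → min -4
[1, 8, 9, 6, 7, -3] → min -3
[8, 9, 6, 7, -3, -2] → min -3
Largest of these is -3.

-3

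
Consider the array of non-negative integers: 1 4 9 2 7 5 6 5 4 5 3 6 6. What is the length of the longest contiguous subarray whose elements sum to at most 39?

→ 1: sum 1, len 1
→ 4: sum 5, len 2
→ 9: sum 14, len 3
→ 2: sum 16, len 4
→ 7: sum 23, len 5
→ 5: sum 28, len 6
→ 6: sum 34, len 7
→ 5: sum 39, len 8
→ 4 (dropped 1, 4): sum 38, len 7
→ 5 (dropped 9): sum 34, len 7
→ 3: sum 37, len 8
→ 6 (dropped 2, 7): sum 34, len 7
→ 6 (dropped 5): sum 35, len 7
Longest length seen: 8.

8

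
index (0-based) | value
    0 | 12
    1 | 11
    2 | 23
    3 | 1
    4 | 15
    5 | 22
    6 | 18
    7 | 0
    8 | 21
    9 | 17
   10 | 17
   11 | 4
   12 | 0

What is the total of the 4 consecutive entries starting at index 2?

61

Elements at indices 2..5: 23, 1, 15, 22
sum(23, 1, 15, 22) = 61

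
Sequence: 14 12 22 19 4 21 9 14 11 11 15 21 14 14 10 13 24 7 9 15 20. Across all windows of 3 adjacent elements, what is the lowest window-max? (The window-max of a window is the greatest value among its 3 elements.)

14

(14, 12, 22) → max 22
(12, 22, 19) → max 22
(22, 19, 4) → max 22
(19, 4, 21) → max 21
(4, 21, 9) → max 21
(21, 9, 14) → max 21
(9, 14, 11) → max 14
(14, 11, 11) → max 14
(11, 11, 15) → max 15
(11, 15, 21) → max 21
(15, 21, 14) → max 21
(21, 14, 14) → max 21
(14, 14, 10) → max 14
(14, 10, 13) → max 14
(10, 13, 24) → max 24
(13, 24, 7) → max 24
(24, 7, 9) → max 24
(7, 9, 15) → max 15
(9, 15, 20) → max 20
Lowest of these is 14.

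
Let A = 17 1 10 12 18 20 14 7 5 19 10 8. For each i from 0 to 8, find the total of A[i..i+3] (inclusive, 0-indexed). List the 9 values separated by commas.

Sliding a size-4 window across the 12 values:
[17, 1, 10, 12] → sum 40
[1, 10, 12, 18] → sum 41
[10, 12, 18, 20] → sum 60
[12, 18, 20, 14] → sum 64
[18, 20, 14, 7] → sum 59
[20, 14, 7, 5] → sum 46
[14, 7, 5, 19] → sum 45
[7, 5, 19, 10] → sum 41
[5, 19, 10, 8] → sum 42

40, 41, 60, 64, 59, 46, 45, 41, 42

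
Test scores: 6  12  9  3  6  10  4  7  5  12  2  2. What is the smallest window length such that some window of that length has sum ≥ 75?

Extend right; whenever the sum reaches 75, record the length and shrink from the left:
add 6: running sum 6 < 75
add 12: running sum 18 < 75
add 9: running sum 27 < 75
add 3: running sum 30 < 75
add 6: running sum 36 < 75
add 10: running sum 46 < 75
add 4: running sum 50 < 75
add 7: running sum 57 < 75
add 5: running sum 62 < 75
add 12: running sum 74 < 75
end 10: [6, 12, 9, 3, 6, 10, 4, 7, 5, 12, 2] sum 76, len 11
end 11: [6, 12, 9, 3, 6, 10, 4, 7, 5, 12, 2, 2] sum 78, len 12
Shortest qualifying length: 11.

11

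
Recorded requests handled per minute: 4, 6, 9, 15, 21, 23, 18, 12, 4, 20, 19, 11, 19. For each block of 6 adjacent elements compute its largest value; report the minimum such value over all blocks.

20

(4, 6, 9, 15, 21, 23) → max 23
(6, 9, 15, 21, 23, 18) → max 23
(9, 15, 21, 23, 18, 12) → max 23
(15, 21, 23, 18, 12, 4) → max 23
(21, 23, 18, 12, 4, 20) → max 23
(23, 18, 12, 4, 20, 19) → max 23
(18, 12, 4, 20, 19, 11) → max 20
(12, 4, 20, 19, 11, 19) → max 20
Minimum of these is 20.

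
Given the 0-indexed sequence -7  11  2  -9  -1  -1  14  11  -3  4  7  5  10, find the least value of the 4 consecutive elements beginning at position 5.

-3

Elements at indices 5..8: -1, 14, 11, -3
min(-1, 14, 11, -3) = -3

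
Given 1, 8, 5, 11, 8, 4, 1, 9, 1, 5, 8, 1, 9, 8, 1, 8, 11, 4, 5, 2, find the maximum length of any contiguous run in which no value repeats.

6

add 1: [1] len 1
add 8: [1, 8] len 2
add 5: [1, 8, 5] len 3
add 11: [1, 8, 5, 11] len 4
add 8 (repeat 8, move left end past it): [5, 11, 8] len 3
add 4: [5, 11, 8, 4] len 4
add 1: [5, 11, 8, 4, 1] len 5
add 9: [5, 11, 8, 4, 1, 9] len 6
add 1 (repeat 1, move left end past it): [9, 1] len 2
add 5: [9, 1, 5] len 3
add 8: [9, 1, 5, 8] len 4
add 1 (repeat 1, move left end past it): [5, 8, 1] len 3
add 9: [5, 8, 1, 9] len 4
add 8 (repeat 8, move left end past it): [1, 9, 8] len 3
add 1 (repeat 1, move left end past it): [9, 8, 1] len 3
add 8 (repeat 8, move left end past it): [1, 8] len 2
add 11: [1, 8, 11] len 3
add 4: [1, 8, 11, 4] len 4
add 5: [1, 8, 11, 4, 5] len 5
add 2: [1, 8, 11, 4, 5, 2] len 6
Longest all-distinct length: 6.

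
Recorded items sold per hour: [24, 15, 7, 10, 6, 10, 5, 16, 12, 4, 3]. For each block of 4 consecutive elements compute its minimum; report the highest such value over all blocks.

[24, 15, 7, 10] → min 7
[15, 7, 10, 6] → min 6
[7, 10, 6, 10] → min 6
[10, 6, 10, 5] → min 5
[6, 10, 5, 16] → min 5
[10, 5, 16, 12] → min 5
[5, 16, 12, 4] → min 4
[16, 12, 4, 3] → min 3
Highest of these is 7.

7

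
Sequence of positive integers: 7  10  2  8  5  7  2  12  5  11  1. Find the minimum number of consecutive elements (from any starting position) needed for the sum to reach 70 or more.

add 7: running sum 7 < 70
add 10: running sum 17 < 70
add 2: running sum 19 < 70
add 8: running sum 27 < 70
add 5: running sum 32 < 70
add 7: running sum 39 < 70
add 2: running sum 41 < 70
add 12: running sum 53 < 70
add 5: running sum 58 < 70
add 11: running sum 69 < 70
end 10: [7, 10, 2, 8, 5, 7, 2, 12, 5, 11, 1] sum 70, len 11
Shortest qualifying length: 11.

11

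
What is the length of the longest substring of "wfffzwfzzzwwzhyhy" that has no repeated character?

4

[w] len 1
[w, f] len 2
[f] len 1
[f] len 1
[f, z] len 2
[f, z, w] len 3
[z, w, f] len 3
[w, f, z] len 3
[z] len 1
[z] len 1
[z, w] len 2
[w] len 1
[w, z] len 2
[w, z, h] len 3
[w, z, h, y] len 4
[y, h] len 2
[h, y] len 2
Longest all-distinct length: 4.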